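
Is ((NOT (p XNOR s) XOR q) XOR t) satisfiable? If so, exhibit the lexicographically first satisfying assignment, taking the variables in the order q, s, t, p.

q=0, s=0, t=0, p=1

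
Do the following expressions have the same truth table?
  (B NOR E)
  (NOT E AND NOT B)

Yes, they are equivalent — the two output columns agree on all 4 assignments:
E | B | Expression 1 | Expression 2
-----------------------------------
0 | 0 | 1 | 1
0 | 1 | 0 | 0
1 | 0 | 0 | 0
1 | 1 | 0 | 0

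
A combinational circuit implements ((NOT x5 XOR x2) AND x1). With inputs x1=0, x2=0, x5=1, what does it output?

Substituting: ((NOT 1 XOR 0) AND 0)
= 0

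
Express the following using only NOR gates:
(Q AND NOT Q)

((Q NOR Q) NOR ((Q NOR Q) NOR (Q NOR Q)))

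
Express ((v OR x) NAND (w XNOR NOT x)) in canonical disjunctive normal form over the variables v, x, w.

(NOT v AND NOT x AND NOT w) OR (NOT v AND NOT x AND w) OR (NOT v AND x AND w) OR (v AND NOT x AND NOT w) OR (v AND x AND w)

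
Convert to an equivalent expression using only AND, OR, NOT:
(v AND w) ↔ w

((v AND w) AND w) OR (NOT (v AND w) AND NOT w)
(Biconditional = both true or both false)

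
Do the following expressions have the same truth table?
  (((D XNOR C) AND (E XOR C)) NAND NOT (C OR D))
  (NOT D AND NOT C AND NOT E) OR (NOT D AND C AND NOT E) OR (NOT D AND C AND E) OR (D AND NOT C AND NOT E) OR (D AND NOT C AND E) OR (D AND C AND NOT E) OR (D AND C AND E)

Yes, they are equivalent — the two output columns agree on all 8 assignments:
D | C | E | Expression 1 | Expression 2
---------------------------------------
0 | 0 | 0 | 1 | 1
0 | 0 | 1 | 0 | 0
0 | 1 | 0 | 1 | 1
0 | 1 | 1 | 1 | 1
1 | 0 | 0 | 1 | 1
1 | 0 | 1 | 1 | 1
1 | 1 | 0 | 1 | 1
1 | 1 | 1 | 1 | 1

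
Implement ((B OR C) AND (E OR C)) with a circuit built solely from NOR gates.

((((B NOR C) NOR (B NOR C)) NOR ((B NOR C) NOR (B NOR C))) NOR (((E NOR C) NOR (E NOR C)) NOR ((E NOR C) NOR (E NOR C))))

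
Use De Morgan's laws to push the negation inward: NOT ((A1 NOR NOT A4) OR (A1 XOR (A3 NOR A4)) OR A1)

NOT (A1 NOR NOT A4) AND NOT (A1 XOR (A3 NOR A4)) AND NOT A1
De Morgan's: NOT(OR of terms) = AND of negations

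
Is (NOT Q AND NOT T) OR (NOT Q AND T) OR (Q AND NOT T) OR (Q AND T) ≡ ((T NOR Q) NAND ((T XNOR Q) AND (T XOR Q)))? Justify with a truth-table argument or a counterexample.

Yes, they are equivalent — the two output columns agree on all 4 assignments:
Q | T | Expression 1 | Expression 2
-----------------------------------
0 | 0 | 1 | 1
0 | 1 | 1 | 1
1 | 0 | 1 | 1
1 | 1 | 1 | 1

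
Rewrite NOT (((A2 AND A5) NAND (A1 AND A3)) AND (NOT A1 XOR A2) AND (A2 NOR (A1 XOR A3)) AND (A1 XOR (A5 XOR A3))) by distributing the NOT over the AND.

NOT ((A2 AND A5) NAND (A1 AND A3)) OR NOT (NOT A1 XOR A2) OR NOT (A2 NOR (A1 XOR A3)) OR NOT (A1 XOR (A5 XOR A3))
De Morgan's: NOT(AND of terms) = OR of negations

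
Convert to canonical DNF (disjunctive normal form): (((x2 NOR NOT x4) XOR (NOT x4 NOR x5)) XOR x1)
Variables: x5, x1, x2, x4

(NOT x5 AND NOT x1 AND x2 AND x4) OR (NOT x5 AND x1 AND NOT x2 AND NOT x4) OR (NOT x5 AND x1 AND NOT x2 AND x4) OR (NOT x5 AND x1 AND x2 AND NOT x4) OR (x5 AND NOT x1 AND NOT x2 AND x4) OR (x5 AND x1 AND NOT x2 AND NOT x4) OR (x5 AND x1 AND x2 AND NOT x4) OR (x5 AND x1 AND x2 AND x4)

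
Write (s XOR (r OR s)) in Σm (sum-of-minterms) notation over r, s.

Σm(2) = (r AND NOT s)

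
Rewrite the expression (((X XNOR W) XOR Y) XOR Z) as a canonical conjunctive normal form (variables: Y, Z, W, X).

(Y OR Z OR W OR NOT X) AND (Y OR Z OR NOT W OR X) AND (Y OR NOT Z OR W OR X) AND (Y OR NOT Z OR NOT W OR NOT X) AND (NOT Y OR Z OR W OR X) AND (NOT Y OR Z OR NOT W OR NOT X) AND (NOT Y OR NOT Z OR W OR NOT X) AND (NOT Y OR NOT Z OR NOT W OR X)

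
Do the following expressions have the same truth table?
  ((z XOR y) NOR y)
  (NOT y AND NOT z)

Yes, they are equivalent — the two output columns agree on all 4 assignments:
y | z | Expression 1 | Expression 2
-----------------------------------
0 | 0 | 1 | 1
0 | 1 | 0 | 0
1 | 0 | 0 | 0
1 | 1 | 0 | 0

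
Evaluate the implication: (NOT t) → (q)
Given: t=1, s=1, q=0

Antecedent (NOT t) = 0; consequent (q) = 0.
0 → 0 = 1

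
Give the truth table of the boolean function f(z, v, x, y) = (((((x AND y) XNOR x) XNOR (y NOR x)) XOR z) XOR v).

z | v | x | y | Output
----------------------
0 | 0 | 0 | 0 | 1
0 | 0 | 0 | 1 | 0
0 | 0 | 1 | 0 | 1
0 | 0 | 1 | 1 | 0
0 | 1 | 0 | 0 | 0
0 | 1 | 0 | 1 | 1
0 | 1 | 1 | 0 | 0
0 | 1 | 1 | 1 | 1
1 | 0 | 0 | 0 | 0
1 | 0 | 0 | 1 | 1
1 | 0 | 1 | 0 | 0
1 | 0 | 1 | 1 | 1
1 | 1 | 0 | 0 | 1
1 | 1 | 0 | 1 | 0
1 | 1 | 1 | 0 | 1
1 | 1 | 1 | 1 | 0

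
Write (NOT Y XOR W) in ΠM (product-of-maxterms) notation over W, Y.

ΠM(1, 2) = (W OR NOT Y) AND (NOT W OR Y)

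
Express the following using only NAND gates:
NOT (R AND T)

(((R NAND T) NAND (R NAND T)) NAND ((R NAND T) NAND (R NAND T)))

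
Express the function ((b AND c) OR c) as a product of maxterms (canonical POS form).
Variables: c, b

ΠM(0, 1) = (c OR b) AND (c OR NOT b)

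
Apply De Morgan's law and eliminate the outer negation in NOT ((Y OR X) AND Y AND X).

NOT (Y OR X) OR NOT Y OR NOT X
De Morgan's: NOT(AND of terms) = OR of negations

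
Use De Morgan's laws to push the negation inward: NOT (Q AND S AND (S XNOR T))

NOT Q OR NOT S OR NOT (S XNOR T)
De Morgan's: NOT(AND of terms) = OR of negations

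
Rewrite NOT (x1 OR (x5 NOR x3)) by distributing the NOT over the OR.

NOT x1 AND NOT (x5 NOR x3)
De Morgan's: NOT(OR of terms) = AND of negations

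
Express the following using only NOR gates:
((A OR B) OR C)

((((A NOR B) NOR (A NOR B)) NOR C) NOR (((A NOR B) NOR (A NOR B)) NOR C))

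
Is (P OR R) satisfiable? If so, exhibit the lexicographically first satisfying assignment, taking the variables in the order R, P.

R=0, P=1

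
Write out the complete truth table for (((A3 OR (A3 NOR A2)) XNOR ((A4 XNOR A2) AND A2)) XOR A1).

A1 | A3 | A2 | A4 | Output
--------------------------
0 | 0 | 0 | 0 | 0
0 | 0 | 0 | 1 | 0
0 | 0 | 1 | 0 | 1
0 | 0 | 1 | 1 | 0
0 | 1 | 0 | 0 | 0
0 | 1 | 0 | 1 | 0
0 | 1 | 1 | 0 | 0
0 | 1 | 1 | 1 | 1
1 | 0 | 0 | 0 | 1
1 | 0 | 0 | 1 | 1
1 | 0 | 1 | 0 | 0
1 | 0 | 1 | 1 | 1
1 | 1 | 0 | 0 | 1
1 | 1 | 0 | 1 | 1
1 | 1 | 1 | 0 | 1
1 | 1 | 1 | 1 | 0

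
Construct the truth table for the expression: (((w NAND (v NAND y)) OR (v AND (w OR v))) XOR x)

w | y | x | v | Output
----------------------
0 | 0 | 0 | 0 | 1
0 | 0 | 0 | 1 | 1
0 | 0 | 1 | 0 | 0
0 | 0 | 1 | 1 | 0
0 | 1 | 0 | 0 | 1
0 | 1 | 0 | 1 | 1
0 | 1 | 1 | 0 | 0
0 | 1 | 1 | 1 | 0
1 | 0 | 0 | 0 | 0
1 | 0 | 0 | 1 | 1
1 | 0 | 1 | 0 | 1
1 | 0 | 1 | 1 | 0
1 | 1 | 0 | 0 | 0
1 | 1 | 0 | 1 | 1
1 | 1 | 1 | 0 | 1
1 | 1 | 1 | 1 | 0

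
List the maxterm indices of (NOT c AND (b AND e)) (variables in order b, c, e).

ΠM(0, 1, 2, 3, 4, 6, 7) = (b OR c OR e) AND (b OR c OR NOT e) AND (b OR NOT c OR e) AND (b OR NOT c OR NOT e) AND (NOT b OR c OR e) AND (NOT b OR NOT c OR e) AND (NOT b OR NOT c OR NOT e)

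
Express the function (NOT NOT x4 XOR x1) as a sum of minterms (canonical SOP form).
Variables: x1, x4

Σm(1, 2) = (NOT x1 AND x4) OR (x1 AND NOT x4)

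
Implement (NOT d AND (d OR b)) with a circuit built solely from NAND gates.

(((d NAND d) NAND ((d NAND d) NAND (b NAND b))) NAND ((d NAND d) NAND ((d NAND d) NAND (b NAND b))))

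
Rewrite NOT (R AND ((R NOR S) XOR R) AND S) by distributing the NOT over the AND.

NOT R OR NOT ((R NOR S) XOR R) OR NOT S
De Morgan's: NOT(AND of terms) = OR of negations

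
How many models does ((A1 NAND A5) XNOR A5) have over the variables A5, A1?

Satisfying assignments: (1,0)
Count: 1 out of 4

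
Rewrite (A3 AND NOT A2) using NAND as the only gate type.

((A3 NAND (A2 NAND A2)) NAND (A3 NAND (A2 NAND A2)))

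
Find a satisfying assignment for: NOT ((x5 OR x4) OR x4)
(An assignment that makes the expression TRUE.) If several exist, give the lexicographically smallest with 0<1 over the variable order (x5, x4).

x5=0, x4=0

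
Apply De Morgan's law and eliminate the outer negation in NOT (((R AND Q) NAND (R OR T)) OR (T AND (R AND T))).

NOT ((R AND Q) NAND (R OR T)) AND NOT (T AND (R AND T))
De Morgan's: NOT(OR of terms) = AND of negations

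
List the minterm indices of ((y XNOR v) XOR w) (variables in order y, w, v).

Σm(0, 3, 5, 6) = (NOT y AND NOT w AND NOT v) OR (NOT y AND w AND v) OR (y AND NOT w AND v) OR (y AND w AND NOT v)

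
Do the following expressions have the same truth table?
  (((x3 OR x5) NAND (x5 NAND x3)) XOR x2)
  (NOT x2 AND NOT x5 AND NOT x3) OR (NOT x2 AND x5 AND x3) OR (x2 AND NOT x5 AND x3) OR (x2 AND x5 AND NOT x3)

Yes, they are equivalent — the two output columns agree on all 8 assignments:
x2 | x5 | x3 | Expression 1 | Expression 2
------------------------------------------
0 | 0 | 0 | 1 | 1
0 | 0 | 1 | 0 | 0
0 | 1 | 0 | 0 | 0
0 | 1 | 1 | 1 | 1
1 | 0 | 0 | 0 | 0
1 | 0 | 1 | 1 | 1
1 | 1 | 0 | 1 | 1
1 | 1 | 1 | 0 | 0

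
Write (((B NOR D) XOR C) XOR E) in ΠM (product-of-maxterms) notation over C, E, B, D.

ΠM(1, 2, 3, 4, 8, 13, 14, 15) = (C OR E OR B OR NOT D) AND (C OR E OR NOT B OR D) AND (C OR E OR NOT B OR NOT D) AND (C OR NOT E OR B OR D) AND (NOT C OR E OR B OR D) AND (NOT C OR NOT E OR B OR NOT D) AND (NOT C OR NOT E OR NOT B OR D) AND (NOT C OR NOT E OR NOT B OR NOT D)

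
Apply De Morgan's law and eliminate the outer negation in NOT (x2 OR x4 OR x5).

NOT x2 AND NOT x4 AND NOT x5
De Morgan's: NOT(OR of terms) = AND of negations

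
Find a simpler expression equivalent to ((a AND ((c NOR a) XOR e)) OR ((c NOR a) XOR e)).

By absorption (E OR (E AND v) = E):
= ((c NOR a) XOR e)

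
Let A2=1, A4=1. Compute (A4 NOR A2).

Substituting: (1 NOR 1)
= 0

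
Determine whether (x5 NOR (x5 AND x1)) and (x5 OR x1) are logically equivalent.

No. Counterexample: with x1=0, x5=0, Expression 1 = 1 but Expression 2 = 0.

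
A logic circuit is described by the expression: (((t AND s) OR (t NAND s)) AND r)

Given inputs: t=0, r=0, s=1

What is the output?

Substituting: (((0 AND 1) OR (0 NAND 1)) AND 0)
= 0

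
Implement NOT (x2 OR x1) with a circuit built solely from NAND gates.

(((x2 NAND x2) NAND (x1 NAND x1)) NAND ((x2 NAND x2) NAND (x1 NAND x1)))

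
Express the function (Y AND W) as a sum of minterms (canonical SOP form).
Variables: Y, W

Σm(3) = (Y AND W)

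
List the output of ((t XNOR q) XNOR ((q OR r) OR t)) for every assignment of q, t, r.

q | t | r | Output
------------------
0 | 0 | 0 | 0
0 | 0 | 1 | 1
0 | 1 | 0 | 0
0 | 1 | 1 | 0
1 | 0 | 0 | 0
1 | 0 | 1 | 0
1 | 1 | 0 | 1
1 | 1 | 1 | 1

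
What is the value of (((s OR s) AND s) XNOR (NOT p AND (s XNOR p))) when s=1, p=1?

Substituting: (((1 OR 1) AND 1) XNOR (NOT 1 AND (1 XNOR 1)))
= 0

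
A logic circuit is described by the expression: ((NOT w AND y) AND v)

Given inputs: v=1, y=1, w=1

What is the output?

Substituting: ((NOT 1 AND 1) AND 1)
= 0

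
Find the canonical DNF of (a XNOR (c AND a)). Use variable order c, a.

(NOT c AND NOT a) OR (c AND NOT a) OR (c AND a)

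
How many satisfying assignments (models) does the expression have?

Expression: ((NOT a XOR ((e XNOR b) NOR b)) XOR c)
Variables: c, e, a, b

Satisfying assignments: (0,0,0,0), (0,0,0,1), (0,1,0,1), (0,1,1,0), (1,0,1,0), (1,0,1,1), (1,1,0,0), (1,1,1,1)
Count: 8 out of 16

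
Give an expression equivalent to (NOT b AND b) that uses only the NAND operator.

(((b NAND b) NAND b) NAND ((b NAND b) NAND b))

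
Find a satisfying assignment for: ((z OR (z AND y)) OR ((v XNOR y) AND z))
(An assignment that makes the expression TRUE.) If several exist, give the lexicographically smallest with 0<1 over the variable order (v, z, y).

v=0, z=1, y=0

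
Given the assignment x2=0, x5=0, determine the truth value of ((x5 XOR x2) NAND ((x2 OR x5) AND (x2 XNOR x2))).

Substituting: ((0 XOR 0) NAND ((0 OR 0) AND (0 XNOR 0)))
= 1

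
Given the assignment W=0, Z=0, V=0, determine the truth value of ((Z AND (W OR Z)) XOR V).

Substituting: ((0 AND (0 OR 0)) XOR 0)
= 0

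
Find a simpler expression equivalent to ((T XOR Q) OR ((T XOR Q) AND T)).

By absorption (E OR (E AND v) = E):
= (T XOR Q)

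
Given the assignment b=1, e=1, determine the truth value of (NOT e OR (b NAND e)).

Substituting: (NOT 1 OR (1 NAND 1))
= 0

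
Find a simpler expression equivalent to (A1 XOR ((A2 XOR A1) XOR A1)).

By XOR self-cancellation ((E XOR v) XOR v = E):
= (A2 XOR A1)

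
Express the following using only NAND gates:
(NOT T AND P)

(((T NAND T) NAND P) NAND ((T NAND T) NAND P))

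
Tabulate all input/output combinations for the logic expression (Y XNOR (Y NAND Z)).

Y | Z | Output
--------------
0 | 0 | 0
0 | 1 | 0
1 | 0 | 1
1 | 1 | 0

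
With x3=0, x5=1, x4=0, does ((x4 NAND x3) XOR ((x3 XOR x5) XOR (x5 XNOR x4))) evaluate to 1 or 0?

Substituting: ((0 NAND 0) XOR ((0 XOR 1) XOR (1 XNOR 0)))
= 0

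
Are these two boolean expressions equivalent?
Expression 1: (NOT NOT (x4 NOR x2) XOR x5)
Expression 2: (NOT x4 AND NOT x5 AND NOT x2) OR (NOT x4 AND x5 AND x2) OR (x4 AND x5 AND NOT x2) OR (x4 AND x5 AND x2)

Yes, they are equivalent — the two output columns agree on all 8 assignments:
x4 | x5 | x2 | Expression 1 | Expression 2
------------------------------------------
0 | 0 | 0 | 1 | 1
0 | 0 | 1 | 0 | 0
0 | 1 | 0 | 0 | 0
0 | 1 | 1 | 1 | 1
1 | 0 | 0 | 0 | 0
1 | 0 | 1 | 0 | 0
1 | 1 | 0 | 1 | 1
1 | 1 | 1 | 1 | 1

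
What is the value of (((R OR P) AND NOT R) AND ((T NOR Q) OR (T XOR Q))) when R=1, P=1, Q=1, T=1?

Substituting: (((1 OR 1) AND NOT 1) AND ((1 NOR 1) OR (1 XOR 1)))
= 0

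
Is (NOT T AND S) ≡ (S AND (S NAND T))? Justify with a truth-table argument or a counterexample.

Yes, they are equivalent — the two output columns agree on all 4 assignments:
T | S | Expression 1 | Expression 2
-----------------------------------
0 | 0 | 0 | 0
0 | 1 | 1 | 1
1 | 0 | 0 | 0
1 | 1 | 0 | 0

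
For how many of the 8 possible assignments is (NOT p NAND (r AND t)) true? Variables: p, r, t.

Satisfying assignments: (0,0,0), (0,0,1), (0,1,0), (1,0,0), (1,0,1), (1,1,0), (1,1,1)
Count: 7 out of 8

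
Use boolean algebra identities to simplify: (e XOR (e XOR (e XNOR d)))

By XOR self-cancellation ((E XOR v) XOR v = E):
= (e XNOR d)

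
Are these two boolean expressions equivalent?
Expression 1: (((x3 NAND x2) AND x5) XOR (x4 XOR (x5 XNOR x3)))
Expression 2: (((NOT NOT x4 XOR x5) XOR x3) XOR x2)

No. Counterexample: with x4=0, x5=0, x3=0, x2=0, Expression 1 = 1 but Expression 2 = 0.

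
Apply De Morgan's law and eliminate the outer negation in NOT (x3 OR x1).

NOT x3 AND NOT x1
De Morgan's: NOT(OR of terms) = AND of negations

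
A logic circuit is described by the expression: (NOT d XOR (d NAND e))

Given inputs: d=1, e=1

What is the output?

Substituting: (NOT 1 XOR (1 NAND 1))
= 0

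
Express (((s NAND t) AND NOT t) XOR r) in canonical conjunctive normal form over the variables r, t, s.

(r OR NOT t OR s) AND (r OR NOT t OR NOT s) AND (NOT r OR t OR s) AND (NOT r OR t OR NOT s)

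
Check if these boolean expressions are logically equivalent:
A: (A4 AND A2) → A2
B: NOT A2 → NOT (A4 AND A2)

Yes, Contrapositive is always equivalent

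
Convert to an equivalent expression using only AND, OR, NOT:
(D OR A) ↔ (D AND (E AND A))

((D OR A) AND (D AND (E AND A))) OR (NOT (D OR A) AND NOT (D AND (E AND A)))
(Biconditional = both true or both false)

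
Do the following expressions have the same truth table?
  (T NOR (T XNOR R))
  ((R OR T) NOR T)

No. Counterexample: with R=0, T=0, Expression 1 = 0 but Expression 2 = 1.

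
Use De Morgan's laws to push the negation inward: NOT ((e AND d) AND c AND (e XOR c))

NOT (e AND d) OR NOT c OR NOT (e XOR c)
De Morgan's: NOT(AND of terms) = OR of negations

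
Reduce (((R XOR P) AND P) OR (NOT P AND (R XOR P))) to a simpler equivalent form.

By distribution ((E AND v) OR (E AND NOT v) = E):
= (R XOR P)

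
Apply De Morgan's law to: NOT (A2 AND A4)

NOT A2 OR NOT A4
De Morgan's: NOT(AND of terms) = OR of negations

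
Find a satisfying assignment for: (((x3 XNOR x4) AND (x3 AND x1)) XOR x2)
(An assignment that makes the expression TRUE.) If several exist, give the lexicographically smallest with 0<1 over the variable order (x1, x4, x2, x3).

x1=0, x4=0, x2=1, x3=0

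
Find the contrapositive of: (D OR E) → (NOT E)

Contrapositive: E → NOT (D OR E)
Note: A statement and its contrapositive are logically equivalent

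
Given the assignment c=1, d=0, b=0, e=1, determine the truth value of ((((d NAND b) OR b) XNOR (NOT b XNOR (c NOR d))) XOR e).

Substituting: ((((0 NAND 0) OR 0) XNOR (NOT 0 XNOR (1 NOR 0))) XOR 1)
= 1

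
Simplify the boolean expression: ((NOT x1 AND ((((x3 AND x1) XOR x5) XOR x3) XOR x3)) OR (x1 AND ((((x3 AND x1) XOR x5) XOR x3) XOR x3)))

By distribution ((E AND v) OR (E AND NOT v) = E) then XOR self-cancellation ((E XOR v) XOR v = E):
= ((x3 AND x1) XOR x5)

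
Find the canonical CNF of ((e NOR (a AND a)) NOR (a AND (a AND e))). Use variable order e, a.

(e OR a) AND (NOT e OR NOT a)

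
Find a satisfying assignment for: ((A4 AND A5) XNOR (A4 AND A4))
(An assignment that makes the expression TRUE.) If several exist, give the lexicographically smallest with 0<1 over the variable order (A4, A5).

A4=0, A5=0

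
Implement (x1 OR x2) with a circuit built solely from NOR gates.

((x1 NOR x2) NOR (x1 NOR x2))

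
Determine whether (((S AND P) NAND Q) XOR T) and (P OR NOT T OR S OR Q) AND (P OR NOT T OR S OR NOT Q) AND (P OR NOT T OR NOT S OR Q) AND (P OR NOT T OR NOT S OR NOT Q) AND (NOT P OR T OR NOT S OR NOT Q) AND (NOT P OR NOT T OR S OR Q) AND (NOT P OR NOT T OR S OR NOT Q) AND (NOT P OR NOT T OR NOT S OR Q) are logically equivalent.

Yes, they are equivalent — the two output columns agree on all 16 assignments:
P | T | S | Q | Expression 1 | Expression 2
-------------------------------------------
0 | 0 | 0 | 0 | 1 | 1
0 | 0 | 0 | 1 | 1 | 1
0 | 0 | 1 | 0 | 1 | 1
0 | 0 | 1 | 1 | 1 | 1
0 | 1 | 0 | 0 | 0 | 0
0 | 1 | 0 | 1 | 0 | 0
0 | 1 | 1 | 0 | 0 | 0
0 | 1 | 1 | 1 | 0 | 0
1 | 0 | 0 | 0 | 1 | 1
1 | 0 | 0 | 1 | 1 | 1
1 | 0 | 1 | 0 | 1 | 1
1 | 0 | 1 | 1 | 0 | 0
1 | 1 | 0 | 0 | 0 | 0
1 | 1 | 0 | 1 | 0 | 0
1 | 1 | 1 | 0 | 0 | 0
1 | 1 | 1 | 1 | 1 | 1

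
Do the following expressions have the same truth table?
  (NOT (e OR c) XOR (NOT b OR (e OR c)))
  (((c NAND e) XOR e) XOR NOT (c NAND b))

No. Counterexample: with b=0, e=0, c=0, Expression 1 = 0 but Expression 2 = 1.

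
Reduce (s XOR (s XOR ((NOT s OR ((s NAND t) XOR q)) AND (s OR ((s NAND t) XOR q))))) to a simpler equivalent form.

By XOR self-cancellation ((E XOR v) XOR v = E) then distribution ((E OR v) AND (E OR NOT v) = E):
= ((s NAND t) XOR q)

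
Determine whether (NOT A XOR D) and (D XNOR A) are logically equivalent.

Yes, they are equivalent — the two output columns agree on all 4 assignments:
A | D | Expression 1 | Expression 2
-----------------------------------
0 | 0 | 1 | 1
0 | 1 | 0 | 0
1 | 0 | 0 | 0
1 | 1 | 1 | 1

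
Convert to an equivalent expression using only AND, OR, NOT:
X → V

NOT X OR V
(Implication elimination: A → B = NOT A OR B)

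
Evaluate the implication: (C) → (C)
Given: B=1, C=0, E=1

Antecedent (C) = 0; consequent (C) = 0.
0 → 0 = 1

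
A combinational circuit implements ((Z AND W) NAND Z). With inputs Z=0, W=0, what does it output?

Substituting: ((0 AND 0) NAND 0)
= 1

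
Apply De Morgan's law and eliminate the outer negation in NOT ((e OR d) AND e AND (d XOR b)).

NOT (e OR d) OR NOT e OR NOT (d XOR b)
De Morgan's: NOT(AND of terms) = OR of negations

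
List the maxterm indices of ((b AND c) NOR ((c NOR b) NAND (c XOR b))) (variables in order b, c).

ΠM(0, 1, 2, 3) = (b OR c) AND (b OR NOT c) AND (NOT b OR c) AND (NOT b OR NOT c)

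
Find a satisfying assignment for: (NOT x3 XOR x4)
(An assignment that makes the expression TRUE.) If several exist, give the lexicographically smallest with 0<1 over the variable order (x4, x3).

x4=0, x3=0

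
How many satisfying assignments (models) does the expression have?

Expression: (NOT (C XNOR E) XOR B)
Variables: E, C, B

Satisfying assignments: (0,0,1), (0,1,0), (1,0,0), (1,1,1)
Count: 4 out of 8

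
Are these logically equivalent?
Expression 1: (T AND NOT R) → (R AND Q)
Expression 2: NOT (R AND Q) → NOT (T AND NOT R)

Yes, Contrapositive is always equivalent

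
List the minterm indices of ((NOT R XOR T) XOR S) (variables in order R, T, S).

Σm(0, 3, 5, 6) = (NOT R AND NOT T AND NOT S) OR (NOT R AND T AND S) OR (R AND NOT T AND S) OR (R AND T AND NOT S)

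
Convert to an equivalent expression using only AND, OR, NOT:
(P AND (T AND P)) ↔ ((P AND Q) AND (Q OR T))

((P AND (T AND P)) AND ((P AND Q) AND (Q OR T))) OR (NOT (P AND (T AND P)) AND NOT ((P AND Q) AND (Q OR T)))
(Biconditional = both true or both false)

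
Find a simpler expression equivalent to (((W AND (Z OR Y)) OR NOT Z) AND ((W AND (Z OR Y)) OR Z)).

By distribution ((E OR v) AND (E OR NOT v) = E):
= (W AND (Z OR Y))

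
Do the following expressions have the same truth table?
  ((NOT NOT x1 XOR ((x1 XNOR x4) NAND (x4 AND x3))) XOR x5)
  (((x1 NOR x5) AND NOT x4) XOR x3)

No. Counterexample: with x5=0, x3=0, x4=1, x1=0, Expression 1 = 1 but Expression 2 = 0.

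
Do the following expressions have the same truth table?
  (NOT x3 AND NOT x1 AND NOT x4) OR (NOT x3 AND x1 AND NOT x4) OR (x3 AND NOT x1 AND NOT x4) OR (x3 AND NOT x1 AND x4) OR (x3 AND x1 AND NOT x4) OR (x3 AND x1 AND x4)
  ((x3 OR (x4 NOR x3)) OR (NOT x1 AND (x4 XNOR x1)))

Yes, they are equivalent — the two output columns agree on all 8 assignments:
x3 | x1 | x4 | Expression 1 | Expression 2
------------------------------------------
0 | 0 | 0 | 1 | 1
0 | 0 | 1 | 0 | 0
0 | 1 | 0 | 1 | 1
0 | 1 | 1 | 0 | 0
1 | 0 | 0 | 1 | 1
1 | 0 | 1 | 1 | 1
1 | 1 | 0 | 1 | 1
1 | 1 | 1 | 1 | 1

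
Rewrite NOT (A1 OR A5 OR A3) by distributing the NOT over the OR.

NOT A1 AND NOT A5 AND NOT A3
De Morgan's: NOT(OR of terms) = AND of negations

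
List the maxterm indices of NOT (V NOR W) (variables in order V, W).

ΠM(0) = (V OR W)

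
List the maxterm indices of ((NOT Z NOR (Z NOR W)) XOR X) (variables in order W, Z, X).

ΠM(0, 3, 4, 7) = (W OR Z OR X) AND (W OR NOT Z OR NOT X) AND (NOT W OR Z OR X) AND (NOT W OR NOT Z OR NOT X)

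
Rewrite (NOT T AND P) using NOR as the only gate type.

(((T NOR T) NOR (T NOR T)) NOR (P NOR P))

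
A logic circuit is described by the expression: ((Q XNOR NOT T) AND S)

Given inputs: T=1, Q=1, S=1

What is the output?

Substituting: ((1 XNOR NOT 1) AND 1)
= 0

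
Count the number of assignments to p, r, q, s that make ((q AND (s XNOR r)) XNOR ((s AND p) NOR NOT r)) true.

Satisfying assignments: (0,0,0,0), (0,0,0,1), (0,0,1,1), (0,1,1,1), (1,0,0,0), (1,0,0,1), (1,0,1,1), (1,1,0,1)
Count: 8 out of 16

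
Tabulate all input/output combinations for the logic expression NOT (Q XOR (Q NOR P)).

Q | P | Output
--------------
0 | 0 | 0
0 | 1 | 1
1 | 0 | 0
1 | 1 | 0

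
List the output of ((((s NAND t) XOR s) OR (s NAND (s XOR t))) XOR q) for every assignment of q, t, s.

q | t | s | Output
------------------
0 | 0 | 0 | 1
0 | 0 | 1 | 0
0 | 1 | 0 | 1
0 | 1 | 1 | 1
1 | 0 | 0 | 0
1 | 0 | 1 | 1
1 | 1 | 0 | 0
1 | 1 | 1 | 0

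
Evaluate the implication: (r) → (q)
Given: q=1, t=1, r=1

Antecedent (r) = 1; consequent (q) = 1.
1 → 1 = 1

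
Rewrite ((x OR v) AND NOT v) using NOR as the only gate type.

((((x NOR v) NOR (x NOR v)) NOR ((x NOR v) NOR (x NOR v))) NOR ((v NOR v) NOR (v NOR v)))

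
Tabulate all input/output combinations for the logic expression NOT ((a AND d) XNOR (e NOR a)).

e | a | d | Output
------------------
0 | 0 | 0 | 1
0 | 0 | 1 | 1
0 | 1 | 0 | 0
0 | 1 | 1 | 1
1 | 0 | 0 | 0
1 | 0 | 1 | 0
1 | 1 | 0 | 0
1 | 1 | 1 | 1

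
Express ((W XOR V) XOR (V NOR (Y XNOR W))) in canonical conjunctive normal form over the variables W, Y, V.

(W OR Y OR V) AND (NOT W OR Y OR V) AND (NOT W OR Y OR NOT V) AND (NOT W OR NOT Y OR NOT V)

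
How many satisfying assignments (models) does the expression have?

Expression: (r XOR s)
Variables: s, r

Satisfying assignments: (0,1), (1,0)
Count: 2 out of 4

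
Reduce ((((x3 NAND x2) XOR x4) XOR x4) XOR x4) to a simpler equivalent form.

By XOR self-cancellation ((E XOR v) XOR v = E):
= ((x3 NAND x2) XOR x4)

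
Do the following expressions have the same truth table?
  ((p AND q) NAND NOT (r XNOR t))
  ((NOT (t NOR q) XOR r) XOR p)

No. Counterexample: with t=0, r=0, p=0, q=0, Expression 1 = 1 but Expression 2 = 0.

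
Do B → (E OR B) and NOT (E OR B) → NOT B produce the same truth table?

Yes, Contrapositive is always equivalent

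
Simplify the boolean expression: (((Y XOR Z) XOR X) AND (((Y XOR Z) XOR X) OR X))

By absorption (E AND (E OR v) = E):
= ((Y XOR Z) XOR X)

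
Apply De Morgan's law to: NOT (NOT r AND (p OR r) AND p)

r OR NOT (p OR r) OR NOT p
De Morgan's: NOT(AND of terms) = OR of negations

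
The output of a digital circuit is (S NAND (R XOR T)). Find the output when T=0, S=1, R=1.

Substituting: (1 NAND (1 XOR 0))
= 0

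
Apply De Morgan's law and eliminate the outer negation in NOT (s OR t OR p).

NOT s AND NOT t AND NOT p
De Morgan's: NOT(OR of terms) = AND of negations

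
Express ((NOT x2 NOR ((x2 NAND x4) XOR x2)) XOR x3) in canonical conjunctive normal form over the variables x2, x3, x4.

(x2 OR x3 OR x4) AND (x2 OR x3 OR NOT x4) AND (NOT x2 OR x3 OR NOT x4) AND (NOT x2 OR NOT x3 OR x4)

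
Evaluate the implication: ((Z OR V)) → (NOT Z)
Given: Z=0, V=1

Antecedent ((Z OR V)) = 1; consequent (NOT Z) = 1.
1 → 1 = 1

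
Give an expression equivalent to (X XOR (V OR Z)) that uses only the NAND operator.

((X NAND (X NAND ((V NAND V) NAND (Z NAND Z)))) NAND (((V NAND V) NAND (Z NAND Z)) NAND (X NAND ((V NAND V) NAND (Z NAND Z)))))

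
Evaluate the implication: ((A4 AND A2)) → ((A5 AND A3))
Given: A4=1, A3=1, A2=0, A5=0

Antecedent ((A4 AND A2)) = 0; consequent ((A5 AND A3)) = 0.
0 → 0 = 1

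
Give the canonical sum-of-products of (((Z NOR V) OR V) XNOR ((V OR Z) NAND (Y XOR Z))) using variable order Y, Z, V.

Σm(0, 1, 2, 4, 7) = (NOT Y AND NOT Z AND NOT V) OR (NOT Y AND NOT Z AND V) OR (NOT Y AND Z AND NOT V) OR (Y AND NOT Z AND NOT V) OR (Y AND Z AND V)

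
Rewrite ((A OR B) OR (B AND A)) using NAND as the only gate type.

((((A NAND A) NAND (B NAND B)) NAND ((A NAND A) NAND (B NAND B))) NAND (((B NAND A) NAND (B NAND A)) NAND ((B NAND A) NAND (B NAND A))))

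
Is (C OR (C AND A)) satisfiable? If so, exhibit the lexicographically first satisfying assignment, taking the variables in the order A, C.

A=0, C=1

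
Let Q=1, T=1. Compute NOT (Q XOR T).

Substituting: NOT (1 XOR 1)
= 1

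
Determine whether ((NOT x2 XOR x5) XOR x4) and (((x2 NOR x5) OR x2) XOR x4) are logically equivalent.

No. Counterexample: with x2=1, x5=0, x4=0, Expression 1 = 0 but Expression 2 = 1.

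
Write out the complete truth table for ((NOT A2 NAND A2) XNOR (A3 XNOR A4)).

A3 | A4 | A2 | Output
---------------------
0 | 0 | 0 | 1
0 | 0 | 1 | 1
0 | 1 | 0 | 0
0 | 1 | 1 | 0
1 | 0 | 0 | 0
1 | 0 | 1 | 0
1 | 1 | 0 | 1
1 | 1 | 1 | 1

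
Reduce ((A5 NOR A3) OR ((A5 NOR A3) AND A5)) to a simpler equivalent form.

By absorption (E OR (E AND v) = E):
= (A5 NOR A3)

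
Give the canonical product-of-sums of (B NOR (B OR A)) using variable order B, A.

ΠM(1, 2, 3) = (B OR NOT A) AND (NOT B OR A) AND (NOT B OR NOT A)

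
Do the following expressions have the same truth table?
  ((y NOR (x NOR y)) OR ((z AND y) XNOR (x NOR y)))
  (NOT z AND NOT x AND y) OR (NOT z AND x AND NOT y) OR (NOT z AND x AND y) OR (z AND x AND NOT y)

Yes, they are equivalent — the two output columns agree on all 8 assignments:
z | x | y | Expression 1 | Expression 2
---------------------------------------
0 | 0 | 0 | 0 | 0
0 | 0 | 1 | 1 | 1
0 | 1 | 0 | 1 | 1
0 | 1 | 1 | 1 | 1
1 | 0 | 0 | 0 | 0
1 | 0 | 1 | 0 | 0
1 | 1 | 0 | 1 | 1
1 | 1 | 1 | 0 | 0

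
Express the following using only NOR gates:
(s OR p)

((s NOR p) NOR (s NOR p))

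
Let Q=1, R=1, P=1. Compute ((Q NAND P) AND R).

Substituting: ((1 NAND 1) AND 1)
= 0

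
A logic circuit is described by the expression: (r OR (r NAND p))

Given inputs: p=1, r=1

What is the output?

Substituting: (1 OR (1 NAND 1))
= 1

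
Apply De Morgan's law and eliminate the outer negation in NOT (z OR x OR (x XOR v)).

NOT z AND NOT x AND NOT (x XOR v)
De Morgan's: NOT(OR of terms) = AND of negations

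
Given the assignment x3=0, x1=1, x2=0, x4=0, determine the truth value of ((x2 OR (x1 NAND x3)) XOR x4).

Substituting: ((0 OR (1 NAND 0)) XOR 0)
= 1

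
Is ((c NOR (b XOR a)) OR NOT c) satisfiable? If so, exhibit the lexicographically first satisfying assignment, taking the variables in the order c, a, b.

c=0, a=0, b=0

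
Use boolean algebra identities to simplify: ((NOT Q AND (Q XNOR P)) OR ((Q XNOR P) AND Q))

By distribution ((E AND v) OR (E AND NOT v) = E):
= (Q XNOR P)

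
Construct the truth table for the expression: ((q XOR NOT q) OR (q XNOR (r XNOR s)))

s | q | r | Output
------------------
0 | 0 | 0 | 1
0 | 0 | 1 | 1
0 | 1 | 0 | 1
0 | 1 | 1 | 1
1 | 0 | 0 | 1
1 | 0 | 1 | 1
1 | 1 | 0 | 1
1 | 1 | 1 | 1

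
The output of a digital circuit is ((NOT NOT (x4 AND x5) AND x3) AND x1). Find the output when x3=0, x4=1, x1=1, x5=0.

Substituting: ((NOT NOT (1 AND 0) AND 0) AND 1)
= 0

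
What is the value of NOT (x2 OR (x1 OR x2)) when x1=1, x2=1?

Substituting: NOT (1 OR (1 OR 1))
= 0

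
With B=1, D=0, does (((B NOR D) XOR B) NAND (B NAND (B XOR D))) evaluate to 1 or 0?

Substituting: (((1 NOR 0) XOR 1) NAND (1 NAND (1 XOR 0)))
= 1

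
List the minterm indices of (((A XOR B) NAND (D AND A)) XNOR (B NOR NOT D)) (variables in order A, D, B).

Σm(2) = (NOT A AND D AND NOT B)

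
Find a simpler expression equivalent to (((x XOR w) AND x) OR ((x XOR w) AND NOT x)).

By distribution ((E AND v) OR (E AND NOT v) = E):
= (x XOR w)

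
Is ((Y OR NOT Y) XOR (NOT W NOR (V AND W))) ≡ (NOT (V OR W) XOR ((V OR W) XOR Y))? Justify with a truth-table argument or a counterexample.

No. Counterexample: with Y=0, W=1, V=0, Expression 1 = 0 but Expression 2 = 1.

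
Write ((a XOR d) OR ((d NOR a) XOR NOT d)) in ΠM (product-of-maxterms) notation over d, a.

ΠM(0, 3) = (d OR a) AND (NOT d OR NOT a)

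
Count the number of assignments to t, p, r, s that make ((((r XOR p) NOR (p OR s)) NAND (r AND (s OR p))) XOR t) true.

Satisfying assignments: (0,0,0,0), (0,0,0,1), (0,0,1,0), (0,0,1,1), (0,1,0,0), (0,1,0,1), (0,1,1,0), (0,1,1,1)
Count: 8 out of 16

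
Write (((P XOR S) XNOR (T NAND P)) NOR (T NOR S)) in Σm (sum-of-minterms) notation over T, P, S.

Σm(3, 4, 6) = (NOT T AND P AND S) OR (T AND NOT P AND NOT S) OR (T AND P AND NOT S)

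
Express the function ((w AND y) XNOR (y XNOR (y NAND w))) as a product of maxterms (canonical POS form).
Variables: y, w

ΠM(2, 3) = (NOT y OR w) AND (NOT y OR NOT w)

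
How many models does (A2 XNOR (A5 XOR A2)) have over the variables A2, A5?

Satisfying assignments: (0,0), (1,0)
Count: 2 out of 4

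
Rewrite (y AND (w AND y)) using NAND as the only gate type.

((y NAND ((w NAND y) NAND (w NAND y))) NAND (y NAND ((w NAND y) NAND (w NAND y))))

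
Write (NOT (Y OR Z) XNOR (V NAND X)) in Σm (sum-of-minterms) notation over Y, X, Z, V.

Σm(0, 1, 4, 7, 13, 15) = (NOT Y AND NOT X AND NOT Z AND NOT V) OR (NOT Y AND NOT X AND NOT Z AND V) OR (NOT Y AND X AND NOT Z AND NOT V) OR (NOT Y AND X AND Z AND V) OR (Y AND X AND NOT Z AND V) OR (Y AND X AND Z AND V)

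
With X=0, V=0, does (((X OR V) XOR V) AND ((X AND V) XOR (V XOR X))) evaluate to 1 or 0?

Substituting: (((0 OR 0) XOR 0) AND ((0 AND 0) XOR (0 XOR 0)))
= 0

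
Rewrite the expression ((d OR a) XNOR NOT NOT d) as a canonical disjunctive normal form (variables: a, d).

(NOT a AND NOT d) OR (NOT a AND d) OR (a AND d)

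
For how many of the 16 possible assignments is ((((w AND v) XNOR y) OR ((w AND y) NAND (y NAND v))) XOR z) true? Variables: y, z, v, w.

Satisfying assignments: (0,0,0,0), (0,0,0,1), (0,0,1,0), (0,0,1,1), (1,0,0,0), (1,0,1,0), (1,0,1,1), (1,1,0,1)
Count: 8 out of 16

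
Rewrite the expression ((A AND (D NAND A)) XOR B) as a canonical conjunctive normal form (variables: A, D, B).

(A OR D OR B) AND (A OR NOT D OR B) AND (NOT A OR D OR NOT B) AND (NOT A OR NOT D OR B)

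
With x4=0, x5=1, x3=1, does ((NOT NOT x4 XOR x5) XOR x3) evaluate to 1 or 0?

Substituting: ((NOT NOT 0 XOR 1) XOR 1)
= 0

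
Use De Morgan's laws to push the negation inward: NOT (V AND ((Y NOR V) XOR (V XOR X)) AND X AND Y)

NOT V OR NOT ((Y NOR V) XOR (V XOR X)) OR NOT X OR NOT Y
De Morgan's: NOT(AND of terms) = OR of negations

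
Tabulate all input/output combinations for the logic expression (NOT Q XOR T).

T | Q | Output
--------------
0 | 0 | 1
0 | 1 | 0
1 | 0 | 0
1 | 1 | 1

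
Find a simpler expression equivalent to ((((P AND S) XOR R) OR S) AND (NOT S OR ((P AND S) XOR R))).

By distribution ((E OR v) AND (E OR NOT v) = E):
= ((P AND S) XOR R)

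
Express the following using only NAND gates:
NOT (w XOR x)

(((w NAND (w NAND x)) NAND (x NAND (w NAND x))) NAND ((w NAND (w NAND x)) NAND (x NAND (w NAND x))))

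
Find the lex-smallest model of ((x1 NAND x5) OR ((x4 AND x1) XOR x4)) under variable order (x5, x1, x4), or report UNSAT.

x5=0, x1=0, x4=0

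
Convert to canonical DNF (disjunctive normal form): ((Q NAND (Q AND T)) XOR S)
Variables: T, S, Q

(NOT T AND NOT S AND NOT Q) OR (NOT T AND NOT S AND Q) OR (T AND NOT S AND NOT Q) OR (T AND S AND Q)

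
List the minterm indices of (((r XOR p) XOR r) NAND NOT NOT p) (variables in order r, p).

Σm(0, 2) = (NOT r AND NOT p) OR (r AND NOT p)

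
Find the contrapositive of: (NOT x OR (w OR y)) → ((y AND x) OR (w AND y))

Contrapositive: NOT ((y AND x) OR (w AND y)) → NOT (NOT x OR (w OR y))
Note: A statement and its contrapositive are logically equivalent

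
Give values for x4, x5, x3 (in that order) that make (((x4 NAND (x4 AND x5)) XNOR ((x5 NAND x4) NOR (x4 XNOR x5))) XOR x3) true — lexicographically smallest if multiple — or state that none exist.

x4=0, x5=0, x3=1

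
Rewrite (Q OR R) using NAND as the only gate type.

((Q NAND Q) NAND (R NAND R))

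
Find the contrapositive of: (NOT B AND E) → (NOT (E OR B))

Contrapositive: (E OR B) → NOT (NOT B AND E)
Note: A statement and its contrapositive are logically equivalent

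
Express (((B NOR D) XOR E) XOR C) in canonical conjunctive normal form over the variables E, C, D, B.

(E OR C OR D OR NOT B) AND (E OR C OR NOT D OR B) AND (E OR C OR NOT D OR NOT B) AND (E OR NOT C OR D OR B) AND (NOT E OR C OR D OR B) AND (NOT E OR NOT C OR D OR NOT B) AND (NOT E OR NOT C OR NOT D OR B) AND (NOT E OR NOT C OR NOT D OR NOT B)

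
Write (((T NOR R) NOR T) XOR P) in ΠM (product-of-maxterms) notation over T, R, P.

ΠM(0, 3, 4, 6) = (T OR R OR P) AND (T OR NOT R OR NOT P) AND (NOT T OR R OR P) AND (NOT T OR NOT R OR P)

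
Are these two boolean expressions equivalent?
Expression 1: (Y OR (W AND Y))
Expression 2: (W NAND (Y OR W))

No. Counterexample: with Y=0, W=0, Expression 1 = 0 but Expression 2 = 1.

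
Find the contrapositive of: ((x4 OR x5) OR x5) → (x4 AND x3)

Contrapositive: NOT (x4 AND x3) → NOT ((x4 OR x5) OR x5)
Note: A statement and its contrapositive are logically equivalent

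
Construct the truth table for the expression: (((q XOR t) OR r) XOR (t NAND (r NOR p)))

p | q | t | r | Output
----------------------
0 | 0 | 0 | 0 | 1
0 | 0 | 0 | 1 | 0
0 | 0 | 1 | 0 | 1
0 | 0 | 1 | 1 | 0
0 | 1 | 0 | 0 | 0
0 | 1 | 0 | 1 | 0
0 | 1 | 1 | 0 | 0
0 | 1 | 1 | 1 | 0
1 | 0 | 0 | 0 | 1
1 | 0 | 0 | 1 | 0
1 | 0 | 1 | 0 | 0
1 | 0 | 1 | 1 | 0
1 | 1 | 0 | 0 | 0
1 | 1 | 0 | 1 | 0
1 | 1 | 1 | 0 | 1
1 | 1 | 1 | 1 | 0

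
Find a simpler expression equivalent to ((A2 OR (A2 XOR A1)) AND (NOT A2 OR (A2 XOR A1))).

By distribution ((E OR v) AND (E OR NOT v) = E):
= (A2 XOR A1)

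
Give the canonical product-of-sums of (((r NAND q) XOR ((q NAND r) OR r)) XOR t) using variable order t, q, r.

ΠM(0, 1, 2, 7) = (t OR q OR r) AND (t OR q OR NOT r) AND (t OR NOT q OR r) AND (NOT t OR NOT q OR NOT r)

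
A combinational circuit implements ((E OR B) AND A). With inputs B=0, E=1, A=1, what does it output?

Substituting: ((1 OR 0) AND 1)
= 1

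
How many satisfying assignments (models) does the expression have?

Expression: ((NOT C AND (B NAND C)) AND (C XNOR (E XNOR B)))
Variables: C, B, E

Satisfying assignments: (0,0,1), (0,1,0)
Count: 2 out of 8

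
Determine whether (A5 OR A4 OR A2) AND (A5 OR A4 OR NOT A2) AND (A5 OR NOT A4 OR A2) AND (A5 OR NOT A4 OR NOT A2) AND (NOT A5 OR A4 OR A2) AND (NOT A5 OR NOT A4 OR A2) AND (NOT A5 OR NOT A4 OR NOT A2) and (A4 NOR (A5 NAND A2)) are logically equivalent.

Yes, they are equivalent — the two output columns agree on all 8 assignments:
A5 | A4 | A2 | Expression 1 | Expression 2
------------------------------------------
0 | 0 | 0 | 0 | 0
0 | 0 | 1 | 0 | 0
0 | 1 | 0 | 0 | 0
0 | 1 | 1 | 0 | 0
1 | 0 | 0 | 0 | 0
1 | 0 | 1 | 1 | 1
1 | 1 | 0 | 0 | 0
1 | 1 | 1 | 0 | 0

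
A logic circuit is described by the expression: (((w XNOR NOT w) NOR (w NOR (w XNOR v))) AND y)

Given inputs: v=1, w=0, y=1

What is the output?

Substituting: (((0 XNOR NOT 0) NOR (0 NOR (0 XNOR 1))) AND 1)
= 0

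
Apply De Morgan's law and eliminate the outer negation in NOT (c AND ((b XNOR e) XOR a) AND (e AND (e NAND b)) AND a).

NOT c OR NOT ((b XNOR e) XOR a) OR NOT (e AND (e NAND b)) OR NOT a
De Morgan's: NOT(AND of terms) = OR of negations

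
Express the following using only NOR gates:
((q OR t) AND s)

((((q NOR t) NOR (q NOR t)) NOR ((q NOR t) NOR (q NOR t))) NOR (s NOR s))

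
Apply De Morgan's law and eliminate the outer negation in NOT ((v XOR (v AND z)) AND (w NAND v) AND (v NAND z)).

NOT (v XOR (v AND z)) OR NOT (w NAND v) OR NOT (v NAND z)
De Morgan's: NOT(AND of terms) = OR of negations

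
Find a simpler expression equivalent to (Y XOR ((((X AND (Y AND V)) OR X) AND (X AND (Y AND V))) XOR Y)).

By XOR self-cancellation ((E XOR v) XOR v = E) then absorption (E AND (E OR v) = E):
= (X AND (Y AND V))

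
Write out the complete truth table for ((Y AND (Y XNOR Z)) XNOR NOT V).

Z | V | Y | Output
------------------
0 | 0 | 0 | 0
0 | 0 | 1 | 0
0 | 1 | 0 | 1
0 | 1 | 1 | 1
1 | 0 | 0 | 0
1 | 0 | 1 | 1
1 | 1 | 0 | 1
1 | 1 | 1 | 0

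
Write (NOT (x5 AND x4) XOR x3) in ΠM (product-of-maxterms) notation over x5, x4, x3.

ΠM(1, 3, 5, 6) = (x5 OR x4 OR NOT x3) AND (x5 OR NOT x4 OR NOT x3) AND (NOT x5 OR x4 OR NOT x3) AND (NOT x5 OR NOT x4 OR x3)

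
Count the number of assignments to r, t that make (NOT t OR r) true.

Satisfying assignments: (0,0), (1,0), (1,1)
Count: 3 out of 4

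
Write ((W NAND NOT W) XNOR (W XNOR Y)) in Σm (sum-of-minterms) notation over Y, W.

Σm(0, 3) = (NOT Y AND NOT W) OR (Y AND W)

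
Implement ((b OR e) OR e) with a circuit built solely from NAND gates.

((((b NAND b) NAND (e NAND e)) NAND ((b NAND b) NAND (e NAND e))) NAND (e NAND e))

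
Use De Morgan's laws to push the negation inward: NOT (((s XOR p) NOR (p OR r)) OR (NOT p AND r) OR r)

NOT ((s XOR p) NOR (p OR r)) AND NOT (NOT p AND r) AND NOT r
De Morgan's: NOT(OR of terms) = AND of negations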